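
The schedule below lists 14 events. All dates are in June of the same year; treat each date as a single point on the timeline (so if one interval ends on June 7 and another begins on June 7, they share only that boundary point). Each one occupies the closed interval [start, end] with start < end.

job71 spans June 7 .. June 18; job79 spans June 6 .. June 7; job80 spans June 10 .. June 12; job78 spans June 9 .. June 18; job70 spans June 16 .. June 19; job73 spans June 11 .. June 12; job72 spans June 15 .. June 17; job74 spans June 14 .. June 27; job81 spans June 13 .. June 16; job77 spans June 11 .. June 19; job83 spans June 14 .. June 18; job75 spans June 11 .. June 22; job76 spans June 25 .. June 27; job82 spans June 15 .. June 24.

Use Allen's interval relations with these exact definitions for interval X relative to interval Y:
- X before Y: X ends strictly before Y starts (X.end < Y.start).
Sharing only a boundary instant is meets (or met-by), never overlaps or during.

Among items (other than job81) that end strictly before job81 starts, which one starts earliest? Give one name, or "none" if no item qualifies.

job79

Target job81 = [June 13, June 16].
job70 [June 16, June 19] → met-by → excluded.
job71 [June 7, June 18] → contains → excluded.
job72 [June 15, June 17] → overlapped-by → excluded.
job73 [June 11, June 12] → before → candidate.
job74 [June 14, June 27] → overlapped-by → excluded.
job75 [June 11, June 22] → contains → excluded.
job76 [June 25, June 27] → after → excluded.
job77 [June 11, June 19] → contains → excluded.
job78 [June 9, June 18] → contains → excluded.
job79 [June 6, June 7] → before → candidate.
job80 [June 10, June 12] → before → candidate.
job82 [June 15, June 24] → overlapped-by → excluded.
job83 [June 14, June 18] → overlapped-by → excluded.
Among candidates, earliest start is June 6 → job79.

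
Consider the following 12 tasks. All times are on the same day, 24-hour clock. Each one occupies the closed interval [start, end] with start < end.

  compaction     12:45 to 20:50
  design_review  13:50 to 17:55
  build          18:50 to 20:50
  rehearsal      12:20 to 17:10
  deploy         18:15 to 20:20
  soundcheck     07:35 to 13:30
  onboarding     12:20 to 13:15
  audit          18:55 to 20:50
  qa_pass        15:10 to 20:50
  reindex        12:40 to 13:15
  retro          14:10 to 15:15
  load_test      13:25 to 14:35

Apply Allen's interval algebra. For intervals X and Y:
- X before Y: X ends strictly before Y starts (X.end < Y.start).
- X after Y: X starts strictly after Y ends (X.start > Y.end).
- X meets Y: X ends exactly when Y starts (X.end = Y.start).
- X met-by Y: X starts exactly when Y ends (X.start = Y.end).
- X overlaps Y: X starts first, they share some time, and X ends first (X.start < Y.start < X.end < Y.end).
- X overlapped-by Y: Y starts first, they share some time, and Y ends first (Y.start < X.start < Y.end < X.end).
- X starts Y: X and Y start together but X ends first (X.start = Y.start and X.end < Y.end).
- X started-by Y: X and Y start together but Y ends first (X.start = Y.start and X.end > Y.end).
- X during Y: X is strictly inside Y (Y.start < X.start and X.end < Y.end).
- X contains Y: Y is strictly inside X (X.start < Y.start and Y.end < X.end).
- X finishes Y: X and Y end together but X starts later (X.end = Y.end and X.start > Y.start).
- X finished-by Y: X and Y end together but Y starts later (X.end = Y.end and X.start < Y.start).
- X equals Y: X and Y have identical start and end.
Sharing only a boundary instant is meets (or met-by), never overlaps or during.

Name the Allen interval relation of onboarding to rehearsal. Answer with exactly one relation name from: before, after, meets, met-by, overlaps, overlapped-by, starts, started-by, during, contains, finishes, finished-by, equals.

onboarding = [12:20, 13:15]; rehearsal = [12:20, 17:10].
Compare endpoints: onboarding.start = rehearsal.start, onboarding.start < rehearsal.end, onboarding.end > rehearsal.start, onboarding.end < rehearsal.end.
That pattern is 'starts'.

starts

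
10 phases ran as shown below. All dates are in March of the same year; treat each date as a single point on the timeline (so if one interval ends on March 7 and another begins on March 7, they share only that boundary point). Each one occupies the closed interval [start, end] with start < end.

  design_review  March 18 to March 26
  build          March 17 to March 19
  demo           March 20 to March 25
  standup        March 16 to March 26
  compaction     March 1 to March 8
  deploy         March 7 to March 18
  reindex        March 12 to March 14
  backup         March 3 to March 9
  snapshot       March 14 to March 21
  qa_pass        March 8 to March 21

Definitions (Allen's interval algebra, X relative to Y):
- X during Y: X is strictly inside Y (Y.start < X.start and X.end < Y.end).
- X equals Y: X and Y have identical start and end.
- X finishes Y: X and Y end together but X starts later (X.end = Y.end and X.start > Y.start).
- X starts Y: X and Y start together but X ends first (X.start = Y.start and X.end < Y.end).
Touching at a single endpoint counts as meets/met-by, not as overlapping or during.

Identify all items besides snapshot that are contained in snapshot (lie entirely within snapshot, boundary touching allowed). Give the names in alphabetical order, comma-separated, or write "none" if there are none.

build

Target snapshot = [March 14, March 21].
backup [March 3, March 9] → before → no.
build [March 17, March 19] → during → yes.
compaction [March 1, March 8] → before → no.
demo [March 20, March 25] → overlapped-by → no.
deploy [March 7, March 18] → overlaps → no.
design_review [March 18, March 26] → overlapped-by → no.
qa_pass [March 8, March 21] → finished-by → no.
reindex [March 12, March 14] → meets → no.
standup [March 16, March 26] → overlapped-by → no.
Result: build.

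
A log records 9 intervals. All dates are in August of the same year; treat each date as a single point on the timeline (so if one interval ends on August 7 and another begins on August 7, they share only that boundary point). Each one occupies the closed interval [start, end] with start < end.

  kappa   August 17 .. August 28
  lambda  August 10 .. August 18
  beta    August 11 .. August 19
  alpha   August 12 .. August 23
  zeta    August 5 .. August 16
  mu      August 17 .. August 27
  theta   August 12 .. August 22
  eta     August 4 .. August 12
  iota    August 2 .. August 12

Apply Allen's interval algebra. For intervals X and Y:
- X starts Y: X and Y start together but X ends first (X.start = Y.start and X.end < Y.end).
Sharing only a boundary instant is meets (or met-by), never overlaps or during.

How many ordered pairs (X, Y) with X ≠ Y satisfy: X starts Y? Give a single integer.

2

Checking all 72 ordered pairs for relation 'starts'; matching pairs in alphabetical order:
(mu, kappa): mu starts kappa ✓
(theta, alpha): theta starts alpha ✓
Count: 2.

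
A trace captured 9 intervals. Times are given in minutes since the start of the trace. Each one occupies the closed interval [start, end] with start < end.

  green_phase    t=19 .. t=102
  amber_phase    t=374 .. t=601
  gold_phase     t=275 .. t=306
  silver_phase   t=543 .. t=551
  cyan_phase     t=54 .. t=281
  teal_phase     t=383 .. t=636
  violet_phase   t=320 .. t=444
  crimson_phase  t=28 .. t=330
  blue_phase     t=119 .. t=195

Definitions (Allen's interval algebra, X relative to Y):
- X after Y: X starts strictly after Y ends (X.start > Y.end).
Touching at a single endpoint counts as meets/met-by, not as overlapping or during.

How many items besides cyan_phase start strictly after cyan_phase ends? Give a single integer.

4

Target cyan_phase = [t=54, t=281].
amber_phase [t=374, t=601] → after → counts.
blue_phase [t=119, t=195] → during → no.
crimson_phase [t=28, t=330] → contains → no.
gold_phase [t=275, t=306] → overlapped-by → no.
green_phase [t=19, t=102] → overlaps → no.
silver_phase [t=543, t=551] → after → counts.
teal_phase [t=383, t=636] → after → counts.
violet_phase [t=320, t=444] → after → counts.
Total: 4.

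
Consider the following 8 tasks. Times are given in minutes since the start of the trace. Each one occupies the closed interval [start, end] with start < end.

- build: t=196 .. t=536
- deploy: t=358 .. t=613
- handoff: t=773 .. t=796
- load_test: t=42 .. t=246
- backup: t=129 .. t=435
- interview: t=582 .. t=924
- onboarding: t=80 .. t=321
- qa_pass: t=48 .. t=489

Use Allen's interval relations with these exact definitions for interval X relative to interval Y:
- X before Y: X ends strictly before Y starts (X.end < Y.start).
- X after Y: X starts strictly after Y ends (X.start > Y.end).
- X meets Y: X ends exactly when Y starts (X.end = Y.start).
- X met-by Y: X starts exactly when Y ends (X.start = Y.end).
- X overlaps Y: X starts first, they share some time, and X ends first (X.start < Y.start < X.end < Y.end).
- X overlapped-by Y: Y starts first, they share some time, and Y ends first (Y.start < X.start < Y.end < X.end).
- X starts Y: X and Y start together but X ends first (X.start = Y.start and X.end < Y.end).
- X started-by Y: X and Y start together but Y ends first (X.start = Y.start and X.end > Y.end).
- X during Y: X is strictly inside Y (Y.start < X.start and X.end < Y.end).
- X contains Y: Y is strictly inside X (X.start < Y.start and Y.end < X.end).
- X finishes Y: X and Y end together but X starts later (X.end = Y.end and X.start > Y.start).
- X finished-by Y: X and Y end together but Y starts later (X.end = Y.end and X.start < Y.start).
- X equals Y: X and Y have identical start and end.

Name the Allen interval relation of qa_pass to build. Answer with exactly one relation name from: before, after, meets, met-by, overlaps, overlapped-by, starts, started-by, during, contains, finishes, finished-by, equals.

qa_pass = [t=48, t=489]; build = [t=196, t=536].
Compare endpoints: qa_pass.start < build.start, qa_pass.start < build.end, qa_pass.end > build.start, qa_pass.end < build.end.
That pattern is 'overlaps'.

overlaps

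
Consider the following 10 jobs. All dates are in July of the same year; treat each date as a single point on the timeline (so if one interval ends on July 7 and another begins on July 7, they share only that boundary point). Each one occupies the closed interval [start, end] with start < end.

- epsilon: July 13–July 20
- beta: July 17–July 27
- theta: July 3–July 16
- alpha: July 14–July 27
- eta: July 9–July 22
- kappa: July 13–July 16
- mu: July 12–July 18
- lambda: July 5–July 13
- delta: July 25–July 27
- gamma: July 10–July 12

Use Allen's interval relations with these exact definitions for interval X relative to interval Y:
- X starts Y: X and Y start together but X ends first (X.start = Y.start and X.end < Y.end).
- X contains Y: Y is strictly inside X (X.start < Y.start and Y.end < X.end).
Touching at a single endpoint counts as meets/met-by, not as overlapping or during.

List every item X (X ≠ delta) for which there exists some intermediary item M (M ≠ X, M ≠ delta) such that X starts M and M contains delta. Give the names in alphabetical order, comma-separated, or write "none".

Target delta = [July 25, July 27].
Intermediaries M with M contains delta: none.
Union: none.

none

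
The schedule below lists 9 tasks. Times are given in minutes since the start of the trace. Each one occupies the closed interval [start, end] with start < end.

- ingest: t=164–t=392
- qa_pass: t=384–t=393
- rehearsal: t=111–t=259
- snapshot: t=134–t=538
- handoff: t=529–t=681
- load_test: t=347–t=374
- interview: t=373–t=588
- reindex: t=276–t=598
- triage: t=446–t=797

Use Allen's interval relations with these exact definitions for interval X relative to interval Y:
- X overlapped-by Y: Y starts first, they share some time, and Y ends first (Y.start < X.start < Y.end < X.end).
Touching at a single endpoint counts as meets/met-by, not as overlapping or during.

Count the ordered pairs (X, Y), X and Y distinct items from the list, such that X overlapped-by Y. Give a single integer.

Checking all 72 ordered pairs for relation 'overlapped-by'; matching pairs in alphabetical order:
(handoff, interview): handoff overlapped-by interview ✓
(handoff, reindex): handoff overlapped-by reindex ✓
(handoff, snapshot): handoff overlapped-by snapshot ✓
(ingest, rehearsal): ingest overlapped-by rehearsal ✓
(interview, ingest): interview overlapped-by ingest ✓
(interview, load_test): interview overlapped-by load_test ✓
(interview, snapshot): interview overlapped-by snapshot ✓
(qa_pass, ingest): qa_pass overlapped-by ingest ✓
(reindex, ingest): reindex overlapped-by ingest ✓
(reindex, snapshot): reindex overlapped-by snapshot ✓
(snapshot, rehearsal): snapshot overlapped-by rehearsal ✓
(triage, interview): triage overlapped-by interview ✓
(triage, reindex): triage overlapped-by reindex ✓
(triage, snapshot): triage overlapped-by snapshot ✓
Count: 14.

14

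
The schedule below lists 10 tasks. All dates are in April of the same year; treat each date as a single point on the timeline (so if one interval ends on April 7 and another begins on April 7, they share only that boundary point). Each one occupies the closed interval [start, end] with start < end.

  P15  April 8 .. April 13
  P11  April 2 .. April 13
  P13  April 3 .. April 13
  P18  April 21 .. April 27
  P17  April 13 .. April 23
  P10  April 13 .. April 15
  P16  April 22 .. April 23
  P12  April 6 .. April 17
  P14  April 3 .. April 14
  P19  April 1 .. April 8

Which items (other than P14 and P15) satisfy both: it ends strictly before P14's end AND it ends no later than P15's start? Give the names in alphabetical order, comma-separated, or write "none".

P19

Conditions: its end is strictly before P14's end (X.end < April 14) AND its end is no later than P15's start (X.end <= April 8).
P10: end April 15 < April 14? ✗; end April 15 <= April 8? ✗ → no.
P11: end April 13 < April 14? ✓; end April 13 <= April 8? ✗ → no.
P12: end April 17 < April 14? ✗; end April 17 <= April 8? ✗ → no.
P13: end April 13 < April 14? ✓; end April 13 <= April 8? ✗ → no.
P16: end April 23 < April 14? ✗; end April 23 <= April 8? ✗ → no.
P17: end April 23 < April 14? ✗; end April 23 <= April 8? ✗ → no.
P18: end April 27 < April 14? ✗; end April 27 <= April 8? ✗ → no.
P19: end April 8 < April 14? ✓; end April 8 <= April 8? ✓ → yes.
Result: P19.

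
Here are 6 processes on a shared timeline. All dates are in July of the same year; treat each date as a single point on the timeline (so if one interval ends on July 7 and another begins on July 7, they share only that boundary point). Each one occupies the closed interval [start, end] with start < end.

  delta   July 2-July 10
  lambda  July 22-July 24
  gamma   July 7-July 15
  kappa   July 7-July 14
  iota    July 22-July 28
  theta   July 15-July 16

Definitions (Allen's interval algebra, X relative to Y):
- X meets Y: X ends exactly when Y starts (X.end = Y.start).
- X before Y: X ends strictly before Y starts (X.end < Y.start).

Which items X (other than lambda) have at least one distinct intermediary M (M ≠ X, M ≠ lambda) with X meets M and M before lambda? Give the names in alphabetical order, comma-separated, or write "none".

Target lambda = [July 22, July 24].
Intermediaries M with M before lambda: delta, gamma, kappa, theta.
Via delta — items with X meets delta: none.
Via gamma — items with X meets gamma: none.
Via kappa — items with X meets kappa: none.
Via theta — items with X meets theta: gamma.
Union: gamma.

gamma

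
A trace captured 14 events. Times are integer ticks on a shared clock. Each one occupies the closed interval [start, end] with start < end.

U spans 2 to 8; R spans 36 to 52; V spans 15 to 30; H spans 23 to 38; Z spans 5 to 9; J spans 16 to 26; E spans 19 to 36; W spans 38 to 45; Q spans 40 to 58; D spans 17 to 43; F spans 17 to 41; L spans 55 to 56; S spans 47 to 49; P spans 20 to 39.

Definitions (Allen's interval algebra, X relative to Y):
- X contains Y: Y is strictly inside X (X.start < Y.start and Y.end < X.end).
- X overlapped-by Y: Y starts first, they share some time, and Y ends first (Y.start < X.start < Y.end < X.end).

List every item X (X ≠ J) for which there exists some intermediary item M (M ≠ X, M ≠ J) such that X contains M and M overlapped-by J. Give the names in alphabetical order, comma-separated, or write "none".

D, F, P

Target J = [16, 26].
Intermediaries M with M overlapped-by J: D, E, F, H, P.
Via D — items with X contains D: none.
Via E — items with X contains E: D, F.
Via F — items with X contains F: none.
Via H — items with X contains H: D, F, P.
Via P — items with X contains P: D, F.
Union: D, F, P.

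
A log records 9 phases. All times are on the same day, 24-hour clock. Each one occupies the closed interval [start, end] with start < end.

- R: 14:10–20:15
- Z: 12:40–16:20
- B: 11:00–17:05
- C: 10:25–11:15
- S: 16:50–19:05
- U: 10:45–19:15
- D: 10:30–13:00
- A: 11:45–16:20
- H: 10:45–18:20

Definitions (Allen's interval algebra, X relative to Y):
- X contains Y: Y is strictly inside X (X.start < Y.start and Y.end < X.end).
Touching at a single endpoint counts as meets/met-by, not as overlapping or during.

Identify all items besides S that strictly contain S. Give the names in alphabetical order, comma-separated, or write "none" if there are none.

Target S = [16:50, 19:05].
A [11:45, 16:20] → before → no.
B [11:00, 17:05] → overlaps → no.
C [10:25, 11:15] → before → no.
D [10:30, 13:00] → before → no.
H [10:45, 18:20] → overlaps → no.
R [14:10, 20:15] → contains → yes.
U [10:45, 19:15] → contains → yes.
Z [12:40, 16:20] → before → no.
Result: R, U.

R, U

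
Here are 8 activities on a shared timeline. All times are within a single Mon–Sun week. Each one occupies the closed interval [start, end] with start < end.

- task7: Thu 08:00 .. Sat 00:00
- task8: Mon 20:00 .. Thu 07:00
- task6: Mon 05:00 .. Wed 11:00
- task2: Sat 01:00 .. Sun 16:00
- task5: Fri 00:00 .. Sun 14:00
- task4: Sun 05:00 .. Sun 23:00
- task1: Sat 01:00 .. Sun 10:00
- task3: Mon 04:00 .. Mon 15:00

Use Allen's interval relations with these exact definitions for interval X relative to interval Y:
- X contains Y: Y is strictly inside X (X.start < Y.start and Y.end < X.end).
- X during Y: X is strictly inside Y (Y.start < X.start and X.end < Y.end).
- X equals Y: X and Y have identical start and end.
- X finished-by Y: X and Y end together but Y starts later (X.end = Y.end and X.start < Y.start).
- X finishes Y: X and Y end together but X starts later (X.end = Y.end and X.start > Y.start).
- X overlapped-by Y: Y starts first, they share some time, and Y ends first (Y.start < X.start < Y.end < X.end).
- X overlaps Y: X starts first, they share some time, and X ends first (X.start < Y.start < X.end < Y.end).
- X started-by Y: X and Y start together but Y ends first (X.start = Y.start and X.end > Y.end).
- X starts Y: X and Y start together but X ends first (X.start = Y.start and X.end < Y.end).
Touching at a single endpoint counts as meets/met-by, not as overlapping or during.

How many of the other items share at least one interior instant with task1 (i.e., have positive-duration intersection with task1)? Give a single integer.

3

Target task1 = [Sat 01:00, Sun 10:00].
task2 [Sat 01:00, Sun 16:00] → started-by → counts.
task3 [Mon 04:00, Mon 15:00] → before → no.
task4 [Sun 05:00, Sun 23:00] → overlapped-by → counts.
task5 [Fri 00:00, Sun 14:00] → contains → counts.
task6 [Mon 05:00, Wed 11:00] → before → no.
task7 [Thu 08:00, Sat 00:00] → before → no.
task8 [Mon 20:00, Thu 07:00] → before → no.
Total: 3.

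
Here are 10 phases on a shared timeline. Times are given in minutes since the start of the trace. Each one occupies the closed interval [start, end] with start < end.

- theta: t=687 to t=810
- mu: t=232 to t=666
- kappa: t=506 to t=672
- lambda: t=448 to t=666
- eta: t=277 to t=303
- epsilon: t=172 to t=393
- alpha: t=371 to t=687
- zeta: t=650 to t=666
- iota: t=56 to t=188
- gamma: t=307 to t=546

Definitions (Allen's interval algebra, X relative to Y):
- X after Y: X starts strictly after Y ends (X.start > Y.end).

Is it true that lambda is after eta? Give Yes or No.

Yes

lambda = [t=448, t=666], eta = [t=277, t=303].
Actual relation of lambda to eta: after.
Asked whether 'after' holds → Yes.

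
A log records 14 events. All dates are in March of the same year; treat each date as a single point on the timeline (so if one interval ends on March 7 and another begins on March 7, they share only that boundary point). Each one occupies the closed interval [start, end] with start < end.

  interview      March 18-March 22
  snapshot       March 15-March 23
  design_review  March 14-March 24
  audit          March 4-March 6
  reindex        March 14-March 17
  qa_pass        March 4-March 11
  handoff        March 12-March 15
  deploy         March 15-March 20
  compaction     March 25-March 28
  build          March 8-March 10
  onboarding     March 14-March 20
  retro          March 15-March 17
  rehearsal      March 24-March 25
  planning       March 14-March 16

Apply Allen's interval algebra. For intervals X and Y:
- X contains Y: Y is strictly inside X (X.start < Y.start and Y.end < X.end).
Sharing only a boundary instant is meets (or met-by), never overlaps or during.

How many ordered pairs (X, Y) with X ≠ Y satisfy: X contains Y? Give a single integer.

Checking all 182 ordered pairs for relation 'contains'; matching pairs in alphabetical order:
(design_review, deploy): design_review contains deploy ✓
(design_review, interview): design_review contains interview ✓
(design_review, retro): design_review contains retro ✓
(design_review, snapshot): design_review contains snapshot ✓
(onboarding, retro): onboarding contains retro ✓
(qa_pass, build): qa_pass contains build ✓
(snapshot, interview): snapshot contains interview ✓
Count: 7.

7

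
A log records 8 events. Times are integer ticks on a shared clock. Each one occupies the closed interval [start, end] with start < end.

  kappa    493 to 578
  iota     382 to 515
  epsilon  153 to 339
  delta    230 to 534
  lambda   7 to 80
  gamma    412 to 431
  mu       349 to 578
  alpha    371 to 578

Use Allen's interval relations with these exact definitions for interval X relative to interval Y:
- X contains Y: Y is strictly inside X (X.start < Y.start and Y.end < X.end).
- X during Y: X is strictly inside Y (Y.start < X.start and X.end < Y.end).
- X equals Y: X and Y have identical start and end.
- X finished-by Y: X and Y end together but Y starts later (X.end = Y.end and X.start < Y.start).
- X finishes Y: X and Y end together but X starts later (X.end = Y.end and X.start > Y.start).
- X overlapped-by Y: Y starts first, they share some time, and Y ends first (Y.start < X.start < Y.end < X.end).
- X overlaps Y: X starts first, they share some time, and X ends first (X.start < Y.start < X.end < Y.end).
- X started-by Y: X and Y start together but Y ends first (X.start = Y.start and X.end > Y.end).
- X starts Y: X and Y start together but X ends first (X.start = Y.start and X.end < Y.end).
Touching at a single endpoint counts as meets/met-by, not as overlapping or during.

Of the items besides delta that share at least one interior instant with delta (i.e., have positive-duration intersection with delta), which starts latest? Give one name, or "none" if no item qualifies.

kappa

Target delta = [230, 534].
alpha [371, 578] → overlapped-by → candidate.
epsilon [153, 339] → overlaps → candidate.
gamma [412, 431] → during → candidate.
iota [382, 515] → during → candidate.
kappa [493, 578] → overlapped-by → candidate.
lambda [7, 80] → before → excluded.
mu [349, 578] → overlapped-by → candidate.
Among candidates, latest start is 493 → kappa.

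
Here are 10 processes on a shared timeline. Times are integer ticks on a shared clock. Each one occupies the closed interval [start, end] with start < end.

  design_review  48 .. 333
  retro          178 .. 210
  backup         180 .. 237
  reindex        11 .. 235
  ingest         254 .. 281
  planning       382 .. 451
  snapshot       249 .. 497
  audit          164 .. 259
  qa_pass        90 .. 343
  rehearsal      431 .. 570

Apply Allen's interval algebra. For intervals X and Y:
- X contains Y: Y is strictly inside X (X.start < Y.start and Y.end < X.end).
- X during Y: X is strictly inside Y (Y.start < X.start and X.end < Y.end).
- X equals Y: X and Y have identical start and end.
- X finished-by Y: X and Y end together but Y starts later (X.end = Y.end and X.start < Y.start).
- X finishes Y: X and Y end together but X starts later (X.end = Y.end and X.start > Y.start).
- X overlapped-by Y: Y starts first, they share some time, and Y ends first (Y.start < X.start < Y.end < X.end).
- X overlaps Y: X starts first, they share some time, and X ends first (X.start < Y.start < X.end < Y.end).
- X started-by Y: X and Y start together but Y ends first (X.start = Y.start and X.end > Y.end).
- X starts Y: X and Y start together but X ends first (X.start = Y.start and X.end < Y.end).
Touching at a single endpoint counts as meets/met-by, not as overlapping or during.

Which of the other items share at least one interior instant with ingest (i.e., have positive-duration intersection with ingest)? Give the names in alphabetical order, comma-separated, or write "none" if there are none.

Target ingest = [254, 281].
audit [164, 259] → overlaps → yes.
backup [180, 237] → before → no.
design_review [48, 333] → contains → yes.
planning [382, 451] → after → no.
qa_pass [90, 343] → contains → yes.
rehearsal [431, 570] → after → no.
reindex [11, 235] → before → no.
retro [178, 210] → before → no.
snapshot [249, 497] → contains → yes.
Result: audit, design_review, qa_pass, snapshot.

audit, design_review, qa_pass, snapshot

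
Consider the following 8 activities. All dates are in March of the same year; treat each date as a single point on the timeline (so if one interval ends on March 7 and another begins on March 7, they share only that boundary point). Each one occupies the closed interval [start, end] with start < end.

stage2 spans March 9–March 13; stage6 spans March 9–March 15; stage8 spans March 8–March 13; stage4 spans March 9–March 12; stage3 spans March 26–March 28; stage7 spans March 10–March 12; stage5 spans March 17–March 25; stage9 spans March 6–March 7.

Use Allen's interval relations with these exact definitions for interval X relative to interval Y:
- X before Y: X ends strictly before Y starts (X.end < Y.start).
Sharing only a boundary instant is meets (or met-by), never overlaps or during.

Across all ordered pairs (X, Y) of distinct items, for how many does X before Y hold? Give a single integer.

18

Checking all 56 ordered pairs for relation 'before'; matching pairs in alphabetical order:
(stage2, stage3): stage2 before stage3 ✓
(stage2, stage5): stage2 before stage5 ✓
(stage4, stage3): stage4 before stage3 ✓
(stage4, stage5): stage4 before stage5 ✓
(stage5, stage3): stage5 before stage3 ✓
(stage6, stage3): stage6 before stage3 ✓
(stage6, stage5): stage6 before stage5 ✓
(stage7, stage3): stage7 before stage3 ✓
(stage7, stage5): stage7 before stage5 ✓
(stage8, stage3): stage8 before stage3 ✓
(stage8, stage5): stage8 before stage5 ✓
(stage9, stage2): stage9 before stage2 ✓
(stage9, stage3): stage9 before stage3 ✓
(stage9, stage4): stage9 before stage4 ✓
(stage9, stage5): stage9 before stage5 ✓
(stage9, stage6): stage9 before stage6 ✓
(stage9, stage7): stage9 before stage7 ✓
(stage9, stage8): stage9 before stage8 ✓
Count: 18.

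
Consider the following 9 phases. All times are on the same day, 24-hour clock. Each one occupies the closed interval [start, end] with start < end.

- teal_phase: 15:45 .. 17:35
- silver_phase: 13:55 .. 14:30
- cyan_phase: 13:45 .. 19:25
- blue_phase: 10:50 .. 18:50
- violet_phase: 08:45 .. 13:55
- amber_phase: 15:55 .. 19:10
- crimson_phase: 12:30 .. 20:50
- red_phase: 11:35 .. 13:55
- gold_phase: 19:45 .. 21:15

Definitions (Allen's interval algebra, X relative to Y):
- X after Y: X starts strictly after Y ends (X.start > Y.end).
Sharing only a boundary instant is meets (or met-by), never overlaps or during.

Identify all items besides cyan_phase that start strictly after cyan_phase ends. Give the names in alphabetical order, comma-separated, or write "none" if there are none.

gold_phase

Target cyan_phase = [13:45, 19:25].
amber_phase [15:55, 19:10] → during → no.
blue_phase [10:50, 18:50] → overlaps → no.
crimson_phase [12:30, 20:50] → contains → no.
gold_phase [19:45, 21:15] → after → yes.
red_phase [11:35, 13:55] → overlaps → no.
silver_phase [13:55, 14:30] → during → no.
teal_phase [15:45, 17:35] → during → no.
violet_phase [08:45, 13:55] → overlaps → no.
Result: gold_phase.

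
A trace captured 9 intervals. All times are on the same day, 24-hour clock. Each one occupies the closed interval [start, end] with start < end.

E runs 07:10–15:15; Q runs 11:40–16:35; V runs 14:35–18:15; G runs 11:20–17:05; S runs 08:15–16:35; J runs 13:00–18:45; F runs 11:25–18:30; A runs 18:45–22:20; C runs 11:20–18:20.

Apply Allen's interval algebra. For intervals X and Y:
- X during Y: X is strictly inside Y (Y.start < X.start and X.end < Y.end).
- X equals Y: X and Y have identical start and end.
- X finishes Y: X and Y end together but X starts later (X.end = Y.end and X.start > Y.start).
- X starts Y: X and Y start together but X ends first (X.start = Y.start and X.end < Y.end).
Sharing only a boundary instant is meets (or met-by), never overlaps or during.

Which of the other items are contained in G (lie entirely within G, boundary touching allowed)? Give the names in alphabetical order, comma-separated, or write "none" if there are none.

Target G = [11:20, 17:05].
A [18:45, 22:20] → after → no.
C [11:20, 18:20] → started-by → no.
E [07:10, 15:15] → overlaps → no.
F [11:25, 18:30] → overlapped-by → no.
J [13:00, 18:45] → overlapped-by → no.
Q [11:40, 16:35] → during → yes.
S [08:15, 16:35] → overlaps → no.
V [14:35, 18:15] → overlapped-by → no.
Result: Q.

Q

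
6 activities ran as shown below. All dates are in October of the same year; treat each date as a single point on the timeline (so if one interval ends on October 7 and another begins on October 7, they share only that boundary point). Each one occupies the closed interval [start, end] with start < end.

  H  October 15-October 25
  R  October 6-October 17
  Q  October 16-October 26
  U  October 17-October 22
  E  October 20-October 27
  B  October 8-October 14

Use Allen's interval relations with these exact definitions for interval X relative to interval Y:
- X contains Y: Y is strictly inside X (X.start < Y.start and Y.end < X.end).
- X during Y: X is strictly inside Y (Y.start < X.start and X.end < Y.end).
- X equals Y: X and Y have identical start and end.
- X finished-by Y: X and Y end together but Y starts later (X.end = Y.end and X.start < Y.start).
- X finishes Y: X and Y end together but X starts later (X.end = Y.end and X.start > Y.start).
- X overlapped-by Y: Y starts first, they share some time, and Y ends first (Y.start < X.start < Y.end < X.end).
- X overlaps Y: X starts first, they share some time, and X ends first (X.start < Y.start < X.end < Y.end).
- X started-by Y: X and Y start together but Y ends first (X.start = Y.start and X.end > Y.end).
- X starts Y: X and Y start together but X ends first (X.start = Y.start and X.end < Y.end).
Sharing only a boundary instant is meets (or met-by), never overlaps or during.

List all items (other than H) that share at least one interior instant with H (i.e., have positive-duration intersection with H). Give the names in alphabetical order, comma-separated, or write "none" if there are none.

Target H = [October 15, October 25].
B [October 8, October 14] → before → no.
E [October 20, October 27] → overlapped-by → yes.
Q [October 16, October 26] → overlapped-by → yes.
R [October 6, October 17] → overlaps → yes.
U [October 17, October 22] → during → yes.
Result: E, Q, R, U.

E, Q, R, U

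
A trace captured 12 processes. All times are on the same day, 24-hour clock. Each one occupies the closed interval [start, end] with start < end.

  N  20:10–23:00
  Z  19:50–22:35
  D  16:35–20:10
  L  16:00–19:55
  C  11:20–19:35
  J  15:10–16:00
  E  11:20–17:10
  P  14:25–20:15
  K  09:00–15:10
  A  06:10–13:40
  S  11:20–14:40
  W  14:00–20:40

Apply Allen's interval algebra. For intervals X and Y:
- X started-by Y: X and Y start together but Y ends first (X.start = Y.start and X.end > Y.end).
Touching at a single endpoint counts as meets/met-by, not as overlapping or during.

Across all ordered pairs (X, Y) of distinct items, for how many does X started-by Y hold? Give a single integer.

3

Checking all 132 ordered pairs for relation 'started-by'; matching pairs in alphabetical order:
(C, E): C started-by E ✓
(C, S): C started-by S ✓
(E, S): E started-by S ✓
Count: 3.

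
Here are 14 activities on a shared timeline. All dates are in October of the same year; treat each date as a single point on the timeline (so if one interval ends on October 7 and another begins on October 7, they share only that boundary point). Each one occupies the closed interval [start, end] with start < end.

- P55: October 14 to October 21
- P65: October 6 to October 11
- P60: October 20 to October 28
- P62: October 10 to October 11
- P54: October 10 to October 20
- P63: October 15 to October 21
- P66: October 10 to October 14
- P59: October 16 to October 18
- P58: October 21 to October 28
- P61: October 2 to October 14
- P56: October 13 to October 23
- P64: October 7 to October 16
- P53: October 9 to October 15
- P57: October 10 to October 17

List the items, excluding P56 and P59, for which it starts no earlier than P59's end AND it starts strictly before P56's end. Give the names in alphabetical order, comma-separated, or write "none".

P58, P60

Conditions: its start is no earlier than P59's end (X.start >= October 18) AND its start is strictly before P56's end (X.start < October 23).
P53: start October 9 >= October 18? ✗; start October 9 < October 23? ✓ → no.
P54: start October 10 >= October 18? ✗; start October 10 < October 23? ✓ → no.
P55: start October 14 >= October 18? ✗; start October 14 < October 23? ✓ → no.
P57: start October 10 >= October 18? ✗; start October 10 < October 23? ✓ → no.
P58: start October 21 >= October 18? ✓; start October 21 < October 23? ✓ → yes.
P60: start October 20 >= October 18? ✓; start October 20 < October 23? ✓ → yes.
P61: start October 2 >= October 18? ✗; start October 2 < October 23? ✓ → no.
P62: start October 10 >= October 18? ✗; start October 10 < October 23? ✓ → no.
P63: start October 15 >= October 18? ✗; start October 15 < October 23? ✓ → no.
P64: start October 7 >= October 18? ✗; start October 7 < October 23? ✓ → no.
P65: start October 6 >= October 18? ✗; start October 6 < October 23? ✓ → no.
P66: start October 10 >= October 18? ✗; start October 10 < October 23? ✓ → no.
Result: P58, P60.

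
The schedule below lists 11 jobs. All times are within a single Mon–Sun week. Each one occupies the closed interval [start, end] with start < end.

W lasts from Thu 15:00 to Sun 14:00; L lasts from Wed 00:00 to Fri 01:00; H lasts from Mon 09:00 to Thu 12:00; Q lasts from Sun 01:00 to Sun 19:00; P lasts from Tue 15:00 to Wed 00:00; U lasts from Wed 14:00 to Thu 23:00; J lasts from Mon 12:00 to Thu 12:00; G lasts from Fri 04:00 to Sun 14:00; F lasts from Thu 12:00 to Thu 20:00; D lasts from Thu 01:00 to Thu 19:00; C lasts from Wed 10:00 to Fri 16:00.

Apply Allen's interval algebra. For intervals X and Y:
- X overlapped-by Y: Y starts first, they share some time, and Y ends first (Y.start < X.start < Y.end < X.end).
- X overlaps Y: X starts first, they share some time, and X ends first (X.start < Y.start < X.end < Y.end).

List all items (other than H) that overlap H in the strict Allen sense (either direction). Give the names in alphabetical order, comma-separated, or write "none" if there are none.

C, D, L, U

Target H = [Mon 09:00, Thu 12:00].
C [Wed 10:00, Fri 16:00] → overlapped-by → yes.
D [Thu 01:00, Thu 19:00] → overlapped-by → yes.
F [Thu 12:00, Thu 20:00] → met-by → no.
G [Fri 04:00, Sun 14:00] → after → no.
J [Mon 12:00, Thu 12:00] → finishes → no.
L [Wed 00:00, Fri 01:00] → overlapped-by → yes.
P [Tue 15:00, Wed 00:00] → during → no.
Q [Sun 01:00, Sun 19:00] → after → no.
U [Wed 14:00, Thu 23:00] → overlapped-by → yes.
W [Thu 15:00, Sun 14:00] → after → no.
Result: C, D, L, U.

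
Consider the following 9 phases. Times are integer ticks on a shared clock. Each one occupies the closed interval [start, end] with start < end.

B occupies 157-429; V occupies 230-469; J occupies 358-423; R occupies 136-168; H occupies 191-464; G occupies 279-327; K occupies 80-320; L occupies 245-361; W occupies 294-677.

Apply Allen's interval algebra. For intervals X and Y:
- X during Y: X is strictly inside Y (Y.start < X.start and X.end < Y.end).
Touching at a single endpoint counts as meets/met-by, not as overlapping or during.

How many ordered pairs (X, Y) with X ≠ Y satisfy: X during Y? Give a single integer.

12

Checking all 72 ordered pairs for relation 'during'; matching pairs in alphabetical order:
(G, B): G during B ✓
(G, H): G during H ✓
(G, L): G during L ✓
(G, V): G during V ✓
(J, B): J during B ✓
(J, H): J during H ✓
(J, V): J during V ✓
(J, W): J during W ✓
(L, B): L during B ✓
(L, H): L during H ✓
(L, V): L during V ✓
(R, K): R during K ✓
Count: 12.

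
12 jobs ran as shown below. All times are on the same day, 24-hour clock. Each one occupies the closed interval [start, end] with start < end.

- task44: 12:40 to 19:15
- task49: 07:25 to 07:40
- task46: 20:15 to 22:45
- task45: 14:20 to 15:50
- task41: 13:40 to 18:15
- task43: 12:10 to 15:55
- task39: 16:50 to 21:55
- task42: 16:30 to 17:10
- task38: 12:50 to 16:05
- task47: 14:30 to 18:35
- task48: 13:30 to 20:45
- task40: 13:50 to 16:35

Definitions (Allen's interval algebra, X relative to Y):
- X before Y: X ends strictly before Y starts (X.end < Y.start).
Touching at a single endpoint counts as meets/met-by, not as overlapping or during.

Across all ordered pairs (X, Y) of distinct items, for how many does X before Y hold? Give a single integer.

26

Checking all 132 ordered pairs for relation 'before'; matching pairs in alphabetical order:
(task38, task39): task38 before task39 ✓
(task38, task42): task38 before task42 ✓
(task38, task46): task38 before task46 ✓
(task40, task39): task40 before task39 ✓
(task40, task46): task40 before task46 ✓
(task41, task46): task41 before task46 ✓
(task42, task46): task42 before task46 ✓
(task43, task39): task43 before task39 ✓
(task43, task42): task43 before task42 ✓
(task43, task46): task43 before task46 ✓
(task44, task46): task44 before task46 ✓
(task45, task39): task45 before task39 ✓
(task45, task42): task45 before task42 ✓
(task45, task46): task45 before task46 ✓
(task47, task46): task47 before task46 ✓
(task49, task38): task49 before task38 ✓
(task49, task39): task49 before task39 ✓
(task49, task40): task49 before task40 ✓
(task49, task41): task49 before task41 ✓
(task49, task42): task49 before task42 ✓
(task49, task43): task49 before task43 ✓
(task49, task44): task49 before task44 ✓
(task49, task45): task49 before task45 ✓
(task49, task46): task49 before task46 ✓
... plus 2 further pairs not listed.
Count: 26.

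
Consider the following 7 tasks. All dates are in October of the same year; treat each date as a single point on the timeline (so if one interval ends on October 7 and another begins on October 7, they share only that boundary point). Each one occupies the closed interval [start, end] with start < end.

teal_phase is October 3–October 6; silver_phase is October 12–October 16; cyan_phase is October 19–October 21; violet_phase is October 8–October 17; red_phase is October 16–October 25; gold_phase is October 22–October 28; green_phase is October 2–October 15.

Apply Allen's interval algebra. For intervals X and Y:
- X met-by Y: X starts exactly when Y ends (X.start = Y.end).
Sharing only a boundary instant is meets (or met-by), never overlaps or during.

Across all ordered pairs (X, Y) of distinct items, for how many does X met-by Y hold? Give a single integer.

Checking all 42 ordered pairs for relation 'met-by'; matching pairs in alphabetical order:
(red_phase, silver_phase): red_phase met-by silver_phase ✓
Count: 1.

1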